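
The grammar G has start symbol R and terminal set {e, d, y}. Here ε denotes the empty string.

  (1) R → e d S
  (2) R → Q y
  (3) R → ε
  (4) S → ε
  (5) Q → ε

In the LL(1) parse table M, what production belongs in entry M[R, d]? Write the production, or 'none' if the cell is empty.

none

FIRST(S): from S→ε we get {ε}. So FIRST(S) = {ε}.
FIRST(Q): from Q→ε we get {ε}. So FIRST(Q) = {ε}.
FIRST(R): from R→e d S we get {e}; from R→Q y we get {y}; from R→ε we get {ε}. So FIRST(R) = {ε, e, y}.
FOLLOW(R) includes $ since R is the start symbol.
FOLLOW(R): R appears on no right-hand side. Thus FOLLOW(R) = {$}.
For R → e d S: FIRST(e d S) = {e}, so it goes in M[R, t] for t ∈ {e}.
For R → Q y: FIRST(Q y) = {y}, so it goes in M[R, t] for t ∈ {y}.
For R → ε: FIRST(ε) = {ε}, so it goes in M[R, t] for t ∈ {}; since ε ∈ FIRST, also for every t ∈ FOLLOW(R) = {$}.
None of these place a production in M[R, d].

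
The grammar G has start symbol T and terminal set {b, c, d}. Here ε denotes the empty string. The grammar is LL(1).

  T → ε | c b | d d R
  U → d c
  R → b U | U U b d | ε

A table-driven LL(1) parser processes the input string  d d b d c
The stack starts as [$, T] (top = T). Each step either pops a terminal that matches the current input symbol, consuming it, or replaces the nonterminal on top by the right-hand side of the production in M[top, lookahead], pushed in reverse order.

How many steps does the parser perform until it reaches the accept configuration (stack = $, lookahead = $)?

8

step 1: stack=$ T  input=d d b d c $  — expand T → d d R
step 2: stack=$ R d d  input=d d b d c $  — match d
step 3: stack=$ R d  input=d b d c $  — match d
step 4: stack=$ R  input=b d c $  — expand R → b U
step 5: stack=$ U b  input=b d c $  — match b
step 6: stack=$ U  input=d c $  — expand U → d c
step 7: stack=$ c d  input=d c $  — match d
step 8: stack=$ c  input=c $  — match c
Accept reached after 8 steps.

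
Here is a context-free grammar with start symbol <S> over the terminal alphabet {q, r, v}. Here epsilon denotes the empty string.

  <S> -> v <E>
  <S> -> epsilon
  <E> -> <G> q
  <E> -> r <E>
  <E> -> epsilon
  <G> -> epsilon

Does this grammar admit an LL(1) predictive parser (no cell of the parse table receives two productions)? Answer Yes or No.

FIRST(<S>) = {epsilon, v}
FIRST(<E>) = {epsilon, q, r}
FIRST(<G>) = {epsilon}
FOLLOW(<S>) = {$}
FOLLOW(<E>) = {$}
FOLLOW(<G>) = {q}
Each cell of M receives at most one production.

Yes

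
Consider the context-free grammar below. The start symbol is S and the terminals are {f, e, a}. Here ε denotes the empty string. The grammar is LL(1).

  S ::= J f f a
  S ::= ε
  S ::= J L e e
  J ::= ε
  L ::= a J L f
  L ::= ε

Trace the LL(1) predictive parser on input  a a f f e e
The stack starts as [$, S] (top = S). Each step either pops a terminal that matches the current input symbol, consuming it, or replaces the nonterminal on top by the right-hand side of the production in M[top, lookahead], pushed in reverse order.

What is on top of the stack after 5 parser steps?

L

     Stack          Input          Action
  1  $ S            a a f f e e $  expand S ::= J L e e
  2  $ e e L J      a a f f e e $  expand J ::= ε
  3  $ e e L        a a f f e e $  expand L ::= a J L f
  4  $ e e f L J a  a a f f e e $  match a
  5  $ e e f L J    a f f e e $    expand J ::= ε
Stack after step 5: $ e e f L (top = L).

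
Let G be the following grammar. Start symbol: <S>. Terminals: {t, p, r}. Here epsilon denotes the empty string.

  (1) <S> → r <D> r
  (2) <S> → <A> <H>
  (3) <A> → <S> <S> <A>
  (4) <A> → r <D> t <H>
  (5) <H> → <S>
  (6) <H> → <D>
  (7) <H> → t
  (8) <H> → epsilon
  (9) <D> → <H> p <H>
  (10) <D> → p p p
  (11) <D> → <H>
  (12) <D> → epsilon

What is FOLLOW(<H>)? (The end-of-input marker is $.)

FIRST(<S>): from <S>→r <D> r we get {r}; from <S>→<A> <H> we get {r}. So FIRST(<S>) = {r}.
FIRST(<A>): from <A>→<S> <S> <A> we get {r}; from <A>→r <D> t <H> we get {r}. So FIRST(<A>) = {r}.
FIRST(<H>): from <H>→<S> we get {r}; from <H>→<D> we get {epsilon, p, r, t}; from <H>→t we get {t}; from <H>→epsilon we get {epsilon}. So FIRST(<H>) = {epsilon, p, r, t}.
FIRST(<D>): from <D>→<H> p <H> we get {p, r, t}; from <D>→p p p we get {p}; from <D>→<H> we get {epsilon, p, r, t}; from <D>→epsilon we get {epsilon}. So FIRST(<D>) = {epsilon, p, r, t}.
FOLLOW(<S>) includes $ since <S> is the start symbol.
FOLLOW(<S>): in <A>→<S> <S> <A> (occurrence 1), <S> is followed by <S> <A> with FIRST {r}; in <A>→<S> <S> <A> (occurrence 2), <S> is followed by <A> with FIRST {r}; in <H>→<S>, the suffix after <S> is empty, so FOLLOW(<S>) ⊇ FOLLOW(<H>) = {$, p, r, t}. Thus FOLLOW(<S>) = {$, p, r, t}.
FOLLOW(<A>): in <S>→<A> <H>, <A> is followed by <H> with FIRST {epsilon, p, r, t}; in <S>→<A> <H>, the suffix after <A> is nullable, so FOLLOW(<A>) ⊇ FOLLOW(<S>) = {$, p, r, t}; in <A>→<S> <S> <A>, the suffix after <A> is empty (adds nothing new). Thus FOLLOW(<A>) = {$, p, r, t}.
FOLLOW(<H>): in <S>→<A> <H>, the suffix after <H> is empty, so FOLLOW(<H>) ⊇ FOLLOW(<S>) = {$, p, r, t}; in <A>→r <D> t <H>, the suffix after <H> is empty, so FOLLOW(<H>) ⊇ FOLLOW(<A>) = {$, p, r, t}; in <D>→<H> p <H> (occurrence 1), <H> is followed by p <H> with FIRST {p}; in <D>→<H> p <H> (occurrence 2), the suffix after <H> is empty, so FOLLOW(<H>) ⊇ FOLLOW(<D>) = {$, p, r, t}; in <D>→<H>, the suffix after <H> is empty, so FOLLOW(<H>) ⊇ FOLLOW(<D>) = {$, p, r, t}. Thus FOLLOW(<H>) = {$, p, r, t}.
FOLLOW(<D>): in <S>→r <D> r, <D> is followed by r with FIRST {r}; in <A>→r <D> t <H>, <D> is followed by t <H> with FIRST {t}; in <H>→<D>, the suffix after <D> is empty, so FOLLOW(<D>) ⊇ FOLLOW(<H>) = {$, p, r, t}. Thus FOLLOW(<D>) = {$, p, r, t}.

{$, p, r, t}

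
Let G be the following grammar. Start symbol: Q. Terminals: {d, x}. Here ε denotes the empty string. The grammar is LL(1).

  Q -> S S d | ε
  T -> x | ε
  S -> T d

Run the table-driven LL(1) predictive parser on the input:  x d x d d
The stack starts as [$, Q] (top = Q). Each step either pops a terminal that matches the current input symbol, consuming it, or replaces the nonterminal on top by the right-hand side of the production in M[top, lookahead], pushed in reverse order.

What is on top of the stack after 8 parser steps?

d

step 1: stack=$ Q  input=x d x d d $  — expand Q -> S S d
step 2: stack=$ d S S  input=x d x d d $  — expand S -> T d
step 3: stack=$ d S d T  input=x d x d d $  — expand T -> x
step 4: stack=$ d S d x  input=x d x d d $  — match x
step 5: stack=$ d S d  input=d x d d $  — match d
step 6: stack=$ d S  input=x d d $  — expand S -> T d
step 7: stack=$ d d T  input=x d d $  — expand T -> x
step 8: stack=$ d d x  input=x d d $  — match x
Stack after step 8: $ d d (top = d).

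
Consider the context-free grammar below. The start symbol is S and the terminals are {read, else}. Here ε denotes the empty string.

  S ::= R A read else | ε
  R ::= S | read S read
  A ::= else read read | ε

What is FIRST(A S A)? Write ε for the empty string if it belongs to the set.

FIRST(A): from A::=else read read we get {else}; from A::=ε we get {ε}. So FIRST(A) = {ε, else}.
FIRST(S): from S::=R A read else we get {else, read}; from S::=ε we get {ε}. So FIRST(S) = {ε, else, read}.
FIRST(R): from R::=S we get {ε, else, read}; from R::=read S read we get {read}. So FIRST(R) = {ε, else, read}.
FIRST(A S A): take FIRST of each symbol in turn, carrying on past any symbol whose FIRST contains ε; result {ε, else, read}.

{ε, else, read}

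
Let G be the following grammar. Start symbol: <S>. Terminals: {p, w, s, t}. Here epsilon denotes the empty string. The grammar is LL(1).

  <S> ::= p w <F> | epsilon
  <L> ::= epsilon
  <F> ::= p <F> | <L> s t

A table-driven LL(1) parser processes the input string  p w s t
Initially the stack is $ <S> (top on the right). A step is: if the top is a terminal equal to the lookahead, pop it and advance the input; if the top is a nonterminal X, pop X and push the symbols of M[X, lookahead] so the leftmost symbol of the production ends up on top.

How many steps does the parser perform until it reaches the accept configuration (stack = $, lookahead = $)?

     Stack      Input      Action
  1  $ <S>      p w s t $  expand <S> ::= p w <F>
  2  $ <F> w p  p w s t $  match p
  3  $ <F> w    w s t $    match w
  4  $ <F>      s t $      expand <F> ::= <L> s t
  5  $ t s <L>  s t $      expand <L> ::= epsilon
  6  $ t s      s t $      match s
  7  $ t        t $        match t
Accept reached after 7 steps.

7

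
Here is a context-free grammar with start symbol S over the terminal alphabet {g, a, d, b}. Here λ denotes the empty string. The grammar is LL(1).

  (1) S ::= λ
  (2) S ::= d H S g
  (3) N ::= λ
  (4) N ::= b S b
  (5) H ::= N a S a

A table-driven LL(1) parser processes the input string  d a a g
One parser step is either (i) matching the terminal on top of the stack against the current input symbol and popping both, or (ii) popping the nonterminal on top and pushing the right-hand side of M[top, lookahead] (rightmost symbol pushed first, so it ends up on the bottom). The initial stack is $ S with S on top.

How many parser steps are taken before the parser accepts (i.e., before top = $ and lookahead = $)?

9

step 1: stack=$ S  input=d a a g $  — expand S ::= d H S g
step 2: stack=$ g S H d  input=d a a g $  — match d
step 3: stack=$ g S H  input=a a g $  — expand H ::= N a S a
step 4: stack=$ g S a S a N  input=a a g $  — expand N ::= λ
step 5: stack=$ g S a S a  input=a a g $  — match a
step 6: stack=$ g S a S  input=a g $  — expand S ::= λ
step 7: stack=$ g S a  input=a g $  — match a
step 8: stack=$ g S  input=g $  — expand S ::= λ
step 9: stack=$ g  input=g $  — match g
Accept reached after 9 steps.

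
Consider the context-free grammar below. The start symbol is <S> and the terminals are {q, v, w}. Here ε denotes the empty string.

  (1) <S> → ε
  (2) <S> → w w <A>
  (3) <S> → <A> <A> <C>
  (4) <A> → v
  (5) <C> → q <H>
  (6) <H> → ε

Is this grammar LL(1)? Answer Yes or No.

Yes

FIRST(<S>) = {ε, v, w}
FIRST(<A>) = {v}
FIRST(<C>) = {q}
FIRST(<H>) = {ε}
FOLLOW(<S>) = {$}
FOLLOW(<A>) = {$, q, v}
FOLLOW(<C>) = {$}
FOLLOW(<H>) = {$}
Each cell of M receives at most one production.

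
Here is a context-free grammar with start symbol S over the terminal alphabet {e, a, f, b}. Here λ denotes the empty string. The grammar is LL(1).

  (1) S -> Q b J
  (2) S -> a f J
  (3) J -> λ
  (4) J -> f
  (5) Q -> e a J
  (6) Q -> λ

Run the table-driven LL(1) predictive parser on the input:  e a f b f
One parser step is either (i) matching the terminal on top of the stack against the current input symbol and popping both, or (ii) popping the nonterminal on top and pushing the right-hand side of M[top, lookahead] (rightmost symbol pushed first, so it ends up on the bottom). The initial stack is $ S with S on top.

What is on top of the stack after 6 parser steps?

     Stack        Input        Action
  1  $ S          e a f b f $  expand S -> Q b J
  2  $ J b Q      e a f b f $  expand Q -> e a J
  3  $ J b J a e  e a f b f $  match e
  4  $ J b J a    a f b f $    match a
  5  $ J b J      f b f $      expand J -> f
  6  $ J b f      f b f $      match f
Stack after step 6: $ J b (top = b).

b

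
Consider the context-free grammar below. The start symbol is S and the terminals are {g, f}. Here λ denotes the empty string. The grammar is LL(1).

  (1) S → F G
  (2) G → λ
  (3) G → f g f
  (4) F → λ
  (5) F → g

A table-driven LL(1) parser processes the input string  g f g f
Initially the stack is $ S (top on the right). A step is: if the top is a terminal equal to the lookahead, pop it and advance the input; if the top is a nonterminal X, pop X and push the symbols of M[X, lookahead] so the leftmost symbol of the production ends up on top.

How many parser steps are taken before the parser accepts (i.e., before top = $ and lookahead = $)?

     Stack    Input      Action
  1  $ S      g f g f $  expand S → F G
  2  $ G F    g f g f $  expand F → g
  3  $ G g    g f g f $  match g
  4  $ G      f g f $    expand G → f g f
  5  $ f g f  f g f $    match f
  6  $ f g    g f $      match g
  7  $ f      f $        match f
Accept reached after 7 steps.

7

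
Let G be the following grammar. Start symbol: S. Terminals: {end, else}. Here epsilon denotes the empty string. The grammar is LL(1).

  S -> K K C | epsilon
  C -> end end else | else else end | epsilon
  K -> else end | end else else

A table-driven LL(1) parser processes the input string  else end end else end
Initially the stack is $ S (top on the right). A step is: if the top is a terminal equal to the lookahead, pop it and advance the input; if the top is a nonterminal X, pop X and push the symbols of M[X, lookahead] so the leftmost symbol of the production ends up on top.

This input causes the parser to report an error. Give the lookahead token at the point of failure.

     Stack              Input                    Action
  1  $ S                else end end else end $  expand S -> K K C
  2  $ C K K            else end end else end $  expand K -> else end
  3  $ C K end else     else end end else end $  match else
  4  $ C K end          end end else end $       match end
  5  $ C K              end else end $           expand K -> end else else
  6  $ C else else end  end else end $           match end
  7  $ C else else      else end $               match else
  8  $ C else           end $                    error: top is terminal else but lookahead is end

end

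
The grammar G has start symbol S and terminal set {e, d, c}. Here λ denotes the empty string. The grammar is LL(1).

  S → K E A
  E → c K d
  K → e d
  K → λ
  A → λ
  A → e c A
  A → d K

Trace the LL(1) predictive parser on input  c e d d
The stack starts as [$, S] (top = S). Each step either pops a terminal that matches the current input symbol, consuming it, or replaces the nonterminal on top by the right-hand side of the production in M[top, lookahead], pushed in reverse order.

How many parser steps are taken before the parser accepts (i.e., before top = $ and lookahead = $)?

step 1: stack=$ S  input=c e d d $  — expand S → K E A
step 2: stack=$ A E K  input=c e d d $  — expand K → λ
step 3: stack=$ A E  input=c e d d $  — expand E → c K d
step 4: stack=$ A d K c  input=c e d d $  — match c
step 5: stack=$ A d K  input=e d d $  — expand K → e d
step 6: stack=$ A d d e  input=e d d $  — match e
step 7: stack=$ A d d  input=d d $  — match d
step 8: stack=$ A d  input=d $  — match d
step 9: stack=$ A  input=$  — expand A → λ
Accept reached after 9 steps.

9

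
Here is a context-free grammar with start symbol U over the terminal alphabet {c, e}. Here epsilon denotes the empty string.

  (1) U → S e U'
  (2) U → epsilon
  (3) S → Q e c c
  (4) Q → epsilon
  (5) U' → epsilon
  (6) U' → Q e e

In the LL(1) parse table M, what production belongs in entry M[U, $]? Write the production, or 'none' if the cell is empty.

U → epsilon

FIRST(Q): from Q→epsilon we get {epsilon}. So FIRST(Q) = {epsilon}.
FIRST(S): from S→Q e c c we get {e}. So FIRST(S) = {e}.
FIRST(U'): from U'→epsilon we get {epsilon}; from U'→Q e e we get {e}. So FIRST(U') = {epsilon, e}.
FIRST(U): from U→S e U' we get {e}; from U→epsilon we get {epsilon}. So FIRST(U) = {epsilon, e}.
FOLLOW(U) includes $ since U is the start symbol.
FOLLOW(U): U appears on no right-hand side. Thus FOLLOW(U) = {$}.
For U → S e U': FIRST(S e U') = {e}, so it goes in M[U, t] for t ∈ {e}.
For U → epsilon: FIRST(epsilon) = {epsilon}, so it goes in M[U, t] for t ∈ {}; since epsilon ∈ FIRST, also for every t ∈ FOLLOW(U) = {$}.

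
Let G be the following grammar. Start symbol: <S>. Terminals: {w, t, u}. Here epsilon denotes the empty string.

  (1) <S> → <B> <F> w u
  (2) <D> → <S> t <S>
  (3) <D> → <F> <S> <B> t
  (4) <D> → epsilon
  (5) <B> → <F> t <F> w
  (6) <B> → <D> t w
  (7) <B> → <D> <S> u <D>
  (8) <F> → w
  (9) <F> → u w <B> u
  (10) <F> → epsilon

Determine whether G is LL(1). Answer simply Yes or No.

No

FIRST(<S>) = {t, u, w}
FIRST(<D>) = {epsilon, t, u, w}
FIRST(<B>) = {t, u, w}
FIRST(<F>) = {epsilon, u, w}
FOLLOW(<S>) = {$, t, u, w}
FOLLOW(<D>) = {t, u, w}
FOLLOW(<B>) = {t, u, w}
FOLLOW(<F>) = {t, u, w}
Cell M[<B>, t] receives both <B> → <F> t <F> w and <B> → <D> t w and <B> → <D> <S> u <D> — the grammar is not LL(1).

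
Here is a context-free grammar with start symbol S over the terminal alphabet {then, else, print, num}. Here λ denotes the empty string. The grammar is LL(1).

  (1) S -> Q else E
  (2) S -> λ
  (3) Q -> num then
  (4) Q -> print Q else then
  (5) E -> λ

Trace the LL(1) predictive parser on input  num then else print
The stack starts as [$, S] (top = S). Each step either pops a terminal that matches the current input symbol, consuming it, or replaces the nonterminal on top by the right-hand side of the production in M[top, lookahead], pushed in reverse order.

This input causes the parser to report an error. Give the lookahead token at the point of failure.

print

     Stack              Input                  Action
  1  $ S                num then else print $  expand S -> Q else E
  2  $ E else Q         num then else print $  expand Q -> num then
  3  $ E else then num  num then else print $  match num
  4  $ E else then      then else print $      match then
  5  $ E else           else print $           match else
  6  $ E                print $                error: M[E, print] is empty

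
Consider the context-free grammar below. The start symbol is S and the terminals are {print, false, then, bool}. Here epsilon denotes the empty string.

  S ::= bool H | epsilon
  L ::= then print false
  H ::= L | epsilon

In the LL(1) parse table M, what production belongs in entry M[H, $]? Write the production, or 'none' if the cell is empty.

FIRST(S) = {epsilon, bool}
FIRST(L) = {then}
FIRST(H) = {epsilon, then}  (via L)
FOLLOW(S) includes $ since S is the start symbol.
FOLLOW(S): S appears on no right-hand side. Thus FOLLOW(S) = {$}.
FOLLOW(H): in S::=bool H, the suffix after H is empty, so FOLLOW(H) ⊇ FOLLOW(S) = {$}. Thus FOLLOW(H) = {$}.
For H ::= L: FIRST(L) = {then}, so it goes in M[H, t] for t ∈ {then}.
For H ::= epsilon: FIRST(epsilon) = {epsilon}, so it goes in M[H, t] for t ∈ {}; since epsilon ∈ FIRST, also for every t ∈ FOLLOW(H) = {$}.

H ::= epsilon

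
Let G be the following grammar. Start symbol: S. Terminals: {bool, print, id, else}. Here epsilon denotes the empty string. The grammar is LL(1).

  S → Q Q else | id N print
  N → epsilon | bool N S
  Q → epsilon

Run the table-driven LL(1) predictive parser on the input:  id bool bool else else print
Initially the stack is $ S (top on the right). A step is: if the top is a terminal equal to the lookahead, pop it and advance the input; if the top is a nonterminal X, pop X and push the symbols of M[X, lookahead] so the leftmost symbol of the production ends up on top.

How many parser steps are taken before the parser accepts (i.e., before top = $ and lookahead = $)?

      Stack               Input                           Action
   1  $ S                 id bool bool else else print $  expand S → id N print
   2  $ print N id        id bool bool else else print $  match id
   3  $ print N           bool bool else else print $     expand N → bool N S
   4  $ print S N bool    bool bool else else print $     match bool
   5  $ print S N         bool else else print $          expand N → bool N S
   6  $ print S S N bool  bool else else print $          match bool
   7  $ print S S N       else else print $               expand N → epsilon
   8  $ print S S         else else print $               expand S → Q Q else
   9  $ print S else Q Q  else else print $               expand Q → epsilon
  10  $ print S else Q    else else print $               expand Q → epsilon
  11  $ print S else      else else print $               match else
  12  $ print S           else print $                    expand S → Q Q else
  13  $ print else Q Q    else print $                    expand Q → epsilon
  14  $ print else Q      else print $                    expand Q → epsilon
  15  $ print else        else print $                    match else
  16  $ print             print $                         match print
Accept reached after 16 steps.

16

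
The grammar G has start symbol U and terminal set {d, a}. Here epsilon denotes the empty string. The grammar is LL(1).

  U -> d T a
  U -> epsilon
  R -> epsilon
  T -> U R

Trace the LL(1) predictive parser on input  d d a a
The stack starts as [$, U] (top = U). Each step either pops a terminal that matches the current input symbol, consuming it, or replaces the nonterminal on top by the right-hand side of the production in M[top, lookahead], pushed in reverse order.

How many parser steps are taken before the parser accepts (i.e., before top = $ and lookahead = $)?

      Stack        Input      Action
   1  $ U          d d a a $  expand U -> d T a
   2  $ a T d      d d a a $  match d
   3  $ a T        d a a $    expand T -> U R
   4  $ a R U      d a a $    expand U -> d T a
   5  $ a R a T d  d a a $    match d
   6  $ a R a T    a a $      expand T -> U R
   7  $ a R a R U  a a $      expand U -> epsilon
   8  $ a R a R    a a $      expand R -> epsilon
   9  $ a R a      a a $      match a
  10  $ a R        a $        expand R -> epsilon
  11  $ a          a $        match a
Accept reached after 11 steps.

11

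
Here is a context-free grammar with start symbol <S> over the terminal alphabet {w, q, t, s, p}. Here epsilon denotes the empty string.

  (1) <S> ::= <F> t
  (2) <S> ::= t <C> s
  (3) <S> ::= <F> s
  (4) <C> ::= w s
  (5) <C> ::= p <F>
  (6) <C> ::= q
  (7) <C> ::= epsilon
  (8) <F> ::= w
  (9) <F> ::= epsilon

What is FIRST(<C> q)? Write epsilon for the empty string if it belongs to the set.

{p, q, w}

FIRST(<C>) = {epsilon, p, q, w}
FIRST(<F>) = {epsilon, w}
FIRST(<S>) = {s, t, w}  (via <F> t, <F> s)
FIRST(<C> q): take FIRST of each symbol in turn, carrying on past any symbol whose FIRST contains epsilon; result {p, q, w}.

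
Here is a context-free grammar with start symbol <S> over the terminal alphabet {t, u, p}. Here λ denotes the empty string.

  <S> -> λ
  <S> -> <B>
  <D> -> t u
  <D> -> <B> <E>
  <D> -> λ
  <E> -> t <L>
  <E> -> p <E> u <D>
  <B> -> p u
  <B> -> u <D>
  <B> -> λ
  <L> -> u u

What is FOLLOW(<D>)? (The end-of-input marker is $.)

{$, p, t, u}

FIRST(<E>): from <E>->t <L> we get {t}; from <E>->p <E> u <D> we get {p}. So FIRST(<E>) = {p, t}.
FIRST(<B>): from <B>->p u we get {p}; from <B>->u <D> we get {u}; from <B>->λ we get {λ}. So FIRST(<B>) = {λ, p, u}.
FIRST(<L>): from <L>->u u we get {u}. So FIRST(<L>) = {u}.
FIRST(<S>): from <S>->λ we get {λ}; from <S>-><B> we get {λ, p, u}. So FIRST(<S>) = {λ, p, u}.
FIRST(<D>): from <D>->t u we get {t}; from <D>-><B> <E> we get {p, t, u}; from <D>->λ we get {λ}. So FIRST(<D>) = {λ, p, t, u}.
FOLLOW(<S>) includes $ since <S> is the start symbol.
FOLLOW(<S>): <S> appears on no right-hand side. Thus FOLLOW(<S>) = {$}.
FOLLOW(<B>): in <S>-><B>, the suffix after <B> is empty, so FOLLOW(<B>) ⊇ FOLLOW(<S>) = {$}; in <D>-><B> <E>, <B> is followed by <E> with FIRST {p, t}. Thus FOLLOW(<B>) = {$, p, t}.
FOLLOW(<D>): in <E>->p <E> u <D>, the suffix after <D> is empty, so FOLLOW(<D>) ⊇ FOLLOW(<E>) = {$, p, t, u}; in <B>->u <D>, the suffix after <D> is empty, so FOLLOW(<D>) ⊇ FOLLOW(<B>) = {$, p, t}. Thus FOLLOW(<D>) = {$, p, t, u}.
FOLLOW(<E>): in <D>-><B> <E>, the suffix after <E> is empty, so FOLLOW(<E>) ⊇ FOLLOW(<D>) = {$, p, t, u}; in <E>->p <E> u <D>, <E> is followed by u <D> with FIRST {u}. Thus FOLLOW(<E>) = {$, p, t, u}.
FOLLOW(<L>): in <E>->t <L>, the suffix after <L> is empty, so FOLLOW(<L>) ⊇ FOLLOW(<E>) = {$, p, t, u}. Thus FOLLOW(<L>) = {$, p, t, u}.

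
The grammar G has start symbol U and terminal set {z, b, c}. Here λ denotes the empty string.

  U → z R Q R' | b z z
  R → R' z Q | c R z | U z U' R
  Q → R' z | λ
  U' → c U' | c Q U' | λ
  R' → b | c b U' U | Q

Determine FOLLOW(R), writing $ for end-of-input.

{$, b, c, z}

FIRST(U) = {b, z}
FIRST(U') = {λ, c}
FIRST(R) = {b, c, z}  (via R' z Q, U z U' R)
FIRST(Q) = {λ, b, c, z}  (via R' z)
FIRST(R') = {λ, b, c, z}  (via Q)
FOLLOW(U) includes $ since U is the start symbol.
FOLLOW(U'): in R→U z U' R, U' is followed by R with FIRST {b, c, z}; in U'→c U', the suffix after U' is empty (adds nothing new); in U'→c Q U', the suffix after U' is empty (adds nothing new); in R'→c b U' U, U' is followed by U with FIRST {b, z}. Thus FOLLOW(U') = {b, c, z}.
FOLLOW(U): in R→U z U' R, U is followed by z U' R with FIRST {z}; in R'→c b U' U, the suffix after U is empty, so FOLLOW(U) ⊇ FOLLOW(R') = {$, z}. Thus FOLLOW(U) = {$, z}.
FOLLOW(R): in U→z R Q R', R is followed by Q R' with FIRST {λ, b, c, z}; in U→z R Q R', the suffix after R is nullable, so FOLLOW(R) ⊇ FOLLOW(U) = {$, z}; in R→c R z, R is followed by z with FIRST {z}; in R→U z U' R, the suffix after R is empty (adds nothing new). Thus FOLLOW(R) = {$, b, c, z}.
FOLLOW(R'): in U→z R Q R', the suffix after R' is empty, so FOLLOW(R') ⊇ FOLLOW(U) = {$, z}; in R→R' z Q, R' is followed by z Q with FIRST {z}; in Q→R' z, R' is followed by z with FIRST {z}. Thus FOLLOW(R') = {$, z}.
FOLLOW(Q): in U→z R Q R', Q is followed by R' with FIRST {λ, b, c, z}; in U→z R Q R', the suffix after Q is nullable, so FOLLOW(Q) ⊇ FOLLOW(U) = {$, z}; in R→R' z Q, the suffix after Q is empty, so FOLLOW(Q) ⊇ FOLLOW(R) = {$, b, c, z}; in U'→c Q U', Q is followed by U' with FIRST {λ, c}; in U'→c Q U', the suffix after Q is nullable, so FOLLOW(Q) ⊇ FOLLOW(U') = {b, c, z}; in R'→Q, the suffix after Q is empty, so FOLLOW(Q) ⊇ FOLLOW(R') = {$, z}. Thus FOLLOW(Q) = {$, b, c, z}.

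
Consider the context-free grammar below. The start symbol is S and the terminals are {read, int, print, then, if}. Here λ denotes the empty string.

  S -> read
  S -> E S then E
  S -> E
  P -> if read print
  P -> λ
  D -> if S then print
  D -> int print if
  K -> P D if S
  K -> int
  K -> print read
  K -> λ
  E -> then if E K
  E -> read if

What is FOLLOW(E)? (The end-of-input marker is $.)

{$, if, int, print, read, then}

FIRST(P) = {λ, if}
FIRST(D) = {if, int}
FIRST(E) = {read, then}
FIRST(S) = {read, then}  (via E S then E, E)
FIRST(K) = {λ, if, int, print}  (via P D if S)
FOLLOW(S) includes $ since S is the start symbol.
FOLLOW(P): in K->P D if S, P is followed by D if S with FIRST {if, int}. Thus FOLLOW(P) = {if, int}.
FOLLOW(D): in K->P D if S, D is followed by if S with FIRST {if}. Thus FOLLOW(D) = {if}.
FOLLOW(S): in S->E S then E, S is followed by then E with FIRST {then}; in D->if S then print, S is followed by then print with FIRST {then}; in K->P D if S, the suffix after S is empty, so FOLLOW(S) ⊇ FOLLOW(K) = {$, if, int, print, read, then}. Thus FOLLOW(S) = {$, if, int, print, read, then}.
FOLLOW(E): in S->E S then E (occurrence 1), E is followed by S then E with FIRST {read, then}; in S->E S then E (occurrence 2), the suffix after E is empty, so FOLLOW(E) ⊇ FOLLOW(S) = {$, if, int, print, read, then}; in S->E, the suffix after E is empty, so FOLLOW(E) ⊇ FOLLOW(S) = {$, if, int, print, read, then}; in E->then if E K, E is followed by K with FIRST {λ, if, int, print}; in E->then if E K, the suffix after E is nullable (adds nothing new). Thus FOLLOW(E) = {$, if, int, print, read, then}.
FOLLOW(K): in E->then if E K, the suffix after K is empty, so FOLLOW(K) ⊇ FOLLOW(E) = {$, if, int, print, read, then}. Thus FOLLOW(K) = {$, if, int, print, read, then}.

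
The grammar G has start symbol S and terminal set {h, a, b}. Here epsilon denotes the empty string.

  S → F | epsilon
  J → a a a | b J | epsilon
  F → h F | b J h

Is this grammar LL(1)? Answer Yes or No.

FIRST(S) = {epsilon, b, h}
FIRST(J) = {epsilon, a, b}
FIRST(F) = {b, h}
FOLLOW(S) = {$}
FOLLOW(J) = {h}
FOLLOW(F) = {$}
Each cell of M receives at most one production.

Yes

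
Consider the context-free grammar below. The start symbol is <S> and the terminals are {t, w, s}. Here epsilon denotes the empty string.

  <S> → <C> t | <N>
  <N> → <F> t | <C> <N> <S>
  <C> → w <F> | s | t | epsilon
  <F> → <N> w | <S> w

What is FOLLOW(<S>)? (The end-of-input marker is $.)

{$, s, t, w}

FIRST(<C>): from <C>→w <F> we get {w}; from <C>→s we get {s}; from <C>→t we get {t}; from <C>→epsilon we get {epsilon}. So FIRST(<C>) = {epsilon, s, t, w}.
FIRST(<S>): from <S>→<C> t we get {s, t, w}; from <S>→<N> we get {s, t, w}. So FIRST(<S>) = {s, t, w}.
FIRST(<N>): from <N>→<F> t we get {s, t, w}; from <N>→<C> <N> <S> we get {s, t, w}. So FIRST(<N>) = {s, t, w}.
FIRST(<F>): from <F>→<N> w we get {s, t, w}; from <F>→<S> w we get {s, t, w}. So FIRST(<F>) = {s, t, w}.
FOLLOW(<S>) includes $ since <S> is the start symbol.
FOLLOW(<C>): in <S>→<C> t, <C> is followed by t with FIRST {t}; in <N>→<C> <N> <S>, <C> is followed by <N> <S> with FIRST {s, t, w}. Thus FOLLOW(<C>) = {s, t, w}.
FOLLOW(<F>): in <N>→<F> t, <F> is followed by t with FIRST {t}; in <C>→w <F>, the suffix after <F> is empty, so FOLLOW(<F>) ⊇ FOLLOW(<C>) = {s, t, w}. Thus FOLLOW(<F>) = {s, t, w}.
FOLLOW(<S>): in <N>→<C> <N> <S>, the suffix after <S> is empty, so FOLLOW(<S>) ⊇ FOLLOW(<N>) = {$, s, t, w}; in <F>→<S> w, <S> is followed by w with FIRST {w}. Thus FOLLOW(<S>) = {$, s, t, w}.
FOLLOW(<N>): in <S>→<N>, the suffix after <N> is empty, so FOLLOW(<N>) ⊇ FOLLOW(<S>) = {$, s, t, w}; in <N>→<C> <N> <S>, <N> is followed by <S> with FIRST {s, t, w}; in <F>→<N> w, <N> is followed by w with FIRST {w}. Thus FOLLOW(<N>) = {$, s, t, w}.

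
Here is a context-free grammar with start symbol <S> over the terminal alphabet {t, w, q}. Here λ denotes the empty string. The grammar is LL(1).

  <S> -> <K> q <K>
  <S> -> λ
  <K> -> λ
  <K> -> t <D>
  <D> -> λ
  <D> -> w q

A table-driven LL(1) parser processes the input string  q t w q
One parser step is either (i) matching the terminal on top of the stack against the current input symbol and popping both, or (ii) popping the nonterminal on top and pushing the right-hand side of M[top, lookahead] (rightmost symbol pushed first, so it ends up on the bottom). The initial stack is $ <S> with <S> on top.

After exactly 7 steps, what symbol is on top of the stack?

q

     Stack        Input      Action
  1  $ <S>        q t w q $  expand <S> -> <K> q <K>
  2  $ <K> q <K>  q t w q $  expand <K> -> λ
  3  $ <K> q      q t w q $  match q
  4  $ <K>        t w q $    expand <K> -> t <D>
  5  $ <D> t      t w q $    match t
  6  $ <D>        w q $      expand <D> -> w q
  7  $ q w        w q $      match w
Stack after step 7: $ q (top = q).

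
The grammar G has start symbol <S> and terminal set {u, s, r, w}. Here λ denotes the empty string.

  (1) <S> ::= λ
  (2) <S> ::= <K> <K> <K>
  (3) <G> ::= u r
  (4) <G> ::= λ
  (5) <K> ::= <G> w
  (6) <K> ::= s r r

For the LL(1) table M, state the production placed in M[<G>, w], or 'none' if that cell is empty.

FIRST(<G>) = {λ, u}
FIRST(<K>) = {s, u, w}  (via <G> w)
FIRST(<S>) = {λ, s, u, w}  (via <K> <K> <K>)
FOLLOW(<S>) includes $ since <S> is the start symbol.
FOLLOW(<G>): in <K>::=<G> w, <G> is followed by w with FIRST {w}. Thus FOLLOW(<G>) = {w}.
For <G> ::= u r: FIRST(u r) = {u}, so it goes in M[<G>, t] for t ∈ {u}.
For <G> ::= λ: FIRST(λ) = {λ}, so it goes in M[<G>, t] for t ∈ {}; since λ ∈ FIRST, also for every t ∈ FOLLOW(<G>) = {w}.

<G> ::= λ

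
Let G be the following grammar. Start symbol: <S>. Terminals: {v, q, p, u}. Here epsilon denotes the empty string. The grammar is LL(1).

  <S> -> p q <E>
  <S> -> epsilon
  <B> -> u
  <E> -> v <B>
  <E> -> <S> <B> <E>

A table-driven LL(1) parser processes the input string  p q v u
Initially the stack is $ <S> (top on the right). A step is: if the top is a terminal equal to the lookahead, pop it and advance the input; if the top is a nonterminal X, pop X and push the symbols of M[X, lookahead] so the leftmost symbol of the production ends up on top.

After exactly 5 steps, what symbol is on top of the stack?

<B>

step 1: stack=$ <S>  input=p q v u $  — expand <S> -> p q <E>
step 2: stack=$ <E> q p  input=p q v u $  — match p
step 3: stack=$ <E> q  input=q v u $  — match q
step 4: stack=$ <E>  input=v u $  — expand <E> -> v <B>
step 5: stack=$ <B> v  input=v u $  — match v
Stack after step 5: $ <B> (top = <B>).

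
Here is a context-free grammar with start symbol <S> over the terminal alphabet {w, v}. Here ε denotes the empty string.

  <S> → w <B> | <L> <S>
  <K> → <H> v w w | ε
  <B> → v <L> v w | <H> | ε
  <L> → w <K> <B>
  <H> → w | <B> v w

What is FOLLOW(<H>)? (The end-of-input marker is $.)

FIRST(<L>) = {w}
FIRST(<S>) = {w}  (via <L> <S>)
FIRST(<K>) = {ε, v, w}  (via <H> v w w)
FIRST(<B>) = {ε, v, w}  (via <H>)
FIRST(<H>) = {v, w}  (via <B> v w)
FOLLOW(<S>) includes $ since <S> is the start symbol.
FOLLOW(<S>): in <S>→<L> <S>, the suffix after <S> is empty (adds nothing new). Thus FOLLOW(<S>) = {$}.
FOLLOW(<L>): in <S>→<L> <S>, <L> is followed by <S> with FIRST {w}; in <B>→v <L> v w, <L> is followed by v w with FIRST {v}. Thus FOLLOW(<L>) = {v, w}.
FOLLOW(<K>): in <L>→w <K> <B>, <K> is followed by <B> with FIRST {ε, v, w}; in <L>→w <K> <B>, the suffix after <K> is nullable, so FOLLOW(<K>) ⊇ FOLLOW(<L>) = {v, w}. Thus FOLLOW(<K>) = {v, w}.
FOLLOW(<B>): in <S>→w <B>, the suffix after <B> is empty, so FOLLOW(<B>) ⊇ FOLLOW(<S>) = {$}; in <L>→w <K> <B>, the suffix after <B> is empty, so FOLLOW(<B>) ⊇ FOLLOW(<L>) = {v, w}; in <H>→<B> v w, <B> is followed by v w with FIRST {v}. Thus FOLLOW(<B>) = {$, v, w}.
FOLLOW(<H>): in <K>→<H> v w w, <H> is followed by v w w with FIRST {v}; in <B>→<H>, the suffix after <H> is empty, so FOLLOW(<H>) ⊇ FOLLOW(<B>) = {$, v, w}. Thus FOLLOW(<H>) = {$, v, w}.

{$, v, w}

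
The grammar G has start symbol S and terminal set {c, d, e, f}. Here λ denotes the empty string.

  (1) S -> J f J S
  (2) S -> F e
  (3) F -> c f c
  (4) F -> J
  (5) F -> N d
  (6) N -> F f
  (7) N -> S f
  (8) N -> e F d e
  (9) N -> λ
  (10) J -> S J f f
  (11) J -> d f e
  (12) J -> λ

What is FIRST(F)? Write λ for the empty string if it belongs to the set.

{λ, c, d, e, f}

FIRST(S): from S->J f J S we get {c, d, e, f}; from S->F e we get {c, d, e, f}. So FIRST(S) = {c, d, e, f}.
FIRST(J): from J->S J f f we get {c, d, e, f}; from J->d f e we get {d}; from J->λ we get {λ}. So FIRST(J) = {λ, c, d, e, f}.
FIRST(F): from F->c f c we get {c}; from F->J we get {λ, c, d, e, f}; from F->N d we get {c, d, e, f}. So FIRST(F) = {λ, c, d, e, f}.
FIRST(N): from N->F f we get {c, d, e, f}; from N->S f we get {c, d, e, f}; from N->e F d e we get {e}; from N->λ we get {λ}. So FIRST(N) = {λ, c, d, e, f}.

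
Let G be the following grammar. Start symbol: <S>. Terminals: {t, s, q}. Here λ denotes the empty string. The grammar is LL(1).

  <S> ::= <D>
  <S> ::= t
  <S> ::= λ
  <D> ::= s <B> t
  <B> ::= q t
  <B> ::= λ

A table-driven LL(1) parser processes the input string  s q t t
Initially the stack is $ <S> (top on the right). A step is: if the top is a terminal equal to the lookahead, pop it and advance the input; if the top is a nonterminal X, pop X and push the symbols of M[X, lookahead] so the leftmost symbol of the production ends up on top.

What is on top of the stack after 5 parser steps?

t

step 1: stack=$ <S>  input=s q t t $  — expand <S> ::= <D>
step 2: stack=$ <D>  input=s q t t $  — expand <D> ::= s <B> t
step 3: stack=$ t <B> s  input=s q t t $  — match s
step 4: stack=$ t <B>  input=q t t $  — expand <B> ::= q t
step 5: stack=$ t t q  input=q t t $  — match q
Stack after step 5: $ t t (top = t).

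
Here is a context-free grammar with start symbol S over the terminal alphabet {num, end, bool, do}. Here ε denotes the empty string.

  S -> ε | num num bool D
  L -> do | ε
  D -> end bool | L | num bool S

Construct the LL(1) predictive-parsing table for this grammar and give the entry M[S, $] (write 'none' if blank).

FIRST(S) = {ε, num}
FIRST(L) = {ε, do}
FIRST(D) = {ε, do, end, num}  (via L)
FOLLOW(S) includes $ since S is the start symbol.
FOLLOW(S): in D->num bool S, the suffix after S is empty, so FOLLOW(S) ⊇ FOLLOW(D) = {$}. Thus FOLLOW(S) = {$}.
FOLLOW(D): in S->num num bool D, the suffix after D is empty, so FOLLOW(D) ⊇ FOLLOW(S) = {$}. Thus FOLLOW(D) = {$}.
For S -> ε: FIRST(ε) = {ε}, so it goes in M[S, t] for t ∈ {}; since ε ∈ FIRST, also for every t ∈ FOLLOW(S) = {$}.
For S -> num num bool D: FIRST(num num bool D) = {num}, so it goes in M[S, t] for t ∈ {num}.

S -> ε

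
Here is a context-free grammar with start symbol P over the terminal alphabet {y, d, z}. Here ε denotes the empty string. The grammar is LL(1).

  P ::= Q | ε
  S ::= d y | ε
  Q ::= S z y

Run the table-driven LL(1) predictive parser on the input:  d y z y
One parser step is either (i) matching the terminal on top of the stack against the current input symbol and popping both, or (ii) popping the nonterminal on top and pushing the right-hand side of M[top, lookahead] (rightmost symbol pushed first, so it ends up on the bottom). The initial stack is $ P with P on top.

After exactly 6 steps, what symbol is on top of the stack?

y

step 1: stack=$ P  input=d y z y $  — expand P ::= Q
step 2: stack=$ Q  input=d y z y $  — expand Q ::= S z y
step 3: stack=$ y z S  input=d y z y $  — expand S ::= d y
step 4: stack=$ y z y d  input=d y z y $  — match d
step 5: stack=$ y z y  input=y z y $  — match y
step 6: stack=$ y z  input=z y $  — match z
Stack after step 6: $ y (top = y).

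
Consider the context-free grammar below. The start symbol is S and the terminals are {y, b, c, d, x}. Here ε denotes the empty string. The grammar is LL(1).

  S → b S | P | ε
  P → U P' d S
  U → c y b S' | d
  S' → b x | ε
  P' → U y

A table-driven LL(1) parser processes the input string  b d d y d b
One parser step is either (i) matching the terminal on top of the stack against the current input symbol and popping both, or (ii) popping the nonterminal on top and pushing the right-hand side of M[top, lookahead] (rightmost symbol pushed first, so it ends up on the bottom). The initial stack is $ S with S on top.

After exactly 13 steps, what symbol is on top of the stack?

step 1: stack=$ S  input=b d d y d b $  — expand S → b S
step 2: stack=$ S b  input=b d d y d b $  — match b
step 3: stack=$ S  input=d d y d b $  — expand S → P
step 4: stack=$ P  input=d d y d b $  — expand P → U P' d S
step 5: stack=$ S d P' U  input=d d y d b $  — expand U → d
step 6: stack=$ S d P' d  input=d d y d b $  — match d
step 7: stack=$ S d P'  input=d y d b $  — expand P' → U y
step 8: stack=$ S d y U  input=d y d b $  — expand U → d
step 9: stack=$ S d y d  input=d y d b $  — match d
step 10: stack=$ S d y  input=y d b $  — match y
step 11: stack=$ S d  input=d b $  — match d
step 12: stack=$ S  input=b $  — expand S → b S
step 13: stack=$ S b  input=b $  — match b
Stack after step 13: $ S (top = S).

S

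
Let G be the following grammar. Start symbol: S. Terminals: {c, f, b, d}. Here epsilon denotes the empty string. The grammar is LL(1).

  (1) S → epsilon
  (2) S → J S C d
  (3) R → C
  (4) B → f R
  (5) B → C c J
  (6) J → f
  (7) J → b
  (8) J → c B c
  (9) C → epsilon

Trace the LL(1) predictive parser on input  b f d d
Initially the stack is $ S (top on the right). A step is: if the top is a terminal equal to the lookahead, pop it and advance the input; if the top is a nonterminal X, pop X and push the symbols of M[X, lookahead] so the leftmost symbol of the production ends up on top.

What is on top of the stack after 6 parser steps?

step 1: stack=$ S  input=b f d d $  — expand S → J S C d
step 2: stack=$ d C S J  input=b f d d $  — expand J → b
step 3: stack=$ d C S b  input=b f d d $  — match b
step 4: stack=$ d C S  input=f d d $  — expand S → J S C d
step 5: stack=$ d C d C S J  input=f d d $  — expand J → f
step 6: stack=$ d C d C S f  input=f d d $  — match f
Stack after step 6: $ d C d C S (top = S).

S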